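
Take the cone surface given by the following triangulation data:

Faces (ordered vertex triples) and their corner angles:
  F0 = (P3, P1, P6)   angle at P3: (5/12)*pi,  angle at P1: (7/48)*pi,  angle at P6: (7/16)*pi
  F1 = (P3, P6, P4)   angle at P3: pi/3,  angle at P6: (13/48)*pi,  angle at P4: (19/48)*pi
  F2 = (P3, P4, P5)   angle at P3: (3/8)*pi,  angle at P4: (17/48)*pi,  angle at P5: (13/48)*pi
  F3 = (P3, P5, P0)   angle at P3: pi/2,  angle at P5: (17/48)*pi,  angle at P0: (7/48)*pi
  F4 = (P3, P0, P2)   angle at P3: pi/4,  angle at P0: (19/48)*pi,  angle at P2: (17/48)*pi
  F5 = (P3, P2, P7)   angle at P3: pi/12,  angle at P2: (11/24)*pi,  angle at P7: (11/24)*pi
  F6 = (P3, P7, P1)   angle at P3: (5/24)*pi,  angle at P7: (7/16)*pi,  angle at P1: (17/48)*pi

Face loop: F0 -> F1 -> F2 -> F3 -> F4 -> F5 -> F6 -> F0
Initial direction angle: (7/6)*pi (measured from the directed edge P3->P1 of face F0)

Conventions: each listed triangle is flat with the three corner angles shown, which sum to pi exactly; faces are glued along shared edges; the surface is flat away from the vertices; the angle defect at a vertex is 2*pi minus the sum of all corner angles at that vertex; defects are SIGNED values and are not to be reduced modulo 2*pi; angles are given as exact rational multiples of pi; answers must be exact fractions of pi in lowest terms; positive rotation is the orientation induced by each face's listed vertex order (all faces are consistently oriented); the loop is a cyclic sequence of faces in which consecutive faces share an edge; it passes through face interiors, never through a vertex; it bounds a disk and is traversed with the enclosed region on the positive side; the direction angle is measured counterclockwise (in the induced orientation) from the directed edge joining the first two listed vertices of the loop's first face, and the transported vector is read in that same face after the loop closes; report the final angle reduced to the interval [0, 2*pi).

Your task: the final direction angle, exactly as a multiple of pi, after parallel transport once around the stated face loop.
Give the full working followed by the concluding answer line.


enclosed vertex P3: corner angles sum to (13/6)*pi, defect = 2*pi - (13/6)*pi = -pi/6
the final direction is the initial angle plus the enclosed defects, taken mod 2*pi in the induced orientation
final angle = (7/6)*pi - pi/6 = pi (mod 2*pi)

Answer: final direction angle = pi


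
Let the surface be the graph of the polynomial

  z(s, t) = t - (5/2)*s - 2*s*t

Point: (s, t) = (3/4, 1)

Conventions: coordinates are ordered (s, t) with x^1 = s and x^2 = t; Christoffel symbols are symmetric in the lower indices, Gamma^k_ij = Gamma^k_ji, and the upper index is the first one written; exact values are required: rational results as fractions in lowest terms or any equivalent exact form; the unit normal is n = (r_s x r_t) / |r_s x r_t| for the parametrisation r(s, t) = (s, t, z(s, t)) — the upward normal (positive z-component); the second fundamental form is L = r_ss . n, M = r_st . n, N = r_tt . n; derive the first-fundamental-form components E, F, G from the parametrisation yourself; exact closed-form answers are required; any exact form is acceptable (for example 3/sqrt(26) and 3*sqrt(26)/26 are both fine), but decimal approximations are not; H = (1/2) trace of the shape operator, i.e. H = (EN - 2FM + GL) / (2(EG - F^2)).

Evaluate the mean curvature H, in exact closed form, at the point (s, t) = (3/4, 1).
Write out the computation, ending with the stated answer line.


z_s = -9/2, z_t = -1/2, z_ss = 0, z_st = -2, z_tt = 0
E = 85/4, F = 9/4, G = 5/4; answer radicand W^2 = 43/2
unnormalised second-form numerators: l = 0, m = -2, n = 0; L = l/sqrt(43/2), and similarly M = m/sqrt(W^2), N = n/sqrt(W^2)
H = (E*n - 2*F*m + G*l) / (2*(EG - F^2)*sqrt(W^2)); E*n - 2*F*m + G*l = 9, EG - F^2 = 43/2, so H = (9/43)/sqrt(43/2)

Answer: H = 9*sqrt(86)/1849


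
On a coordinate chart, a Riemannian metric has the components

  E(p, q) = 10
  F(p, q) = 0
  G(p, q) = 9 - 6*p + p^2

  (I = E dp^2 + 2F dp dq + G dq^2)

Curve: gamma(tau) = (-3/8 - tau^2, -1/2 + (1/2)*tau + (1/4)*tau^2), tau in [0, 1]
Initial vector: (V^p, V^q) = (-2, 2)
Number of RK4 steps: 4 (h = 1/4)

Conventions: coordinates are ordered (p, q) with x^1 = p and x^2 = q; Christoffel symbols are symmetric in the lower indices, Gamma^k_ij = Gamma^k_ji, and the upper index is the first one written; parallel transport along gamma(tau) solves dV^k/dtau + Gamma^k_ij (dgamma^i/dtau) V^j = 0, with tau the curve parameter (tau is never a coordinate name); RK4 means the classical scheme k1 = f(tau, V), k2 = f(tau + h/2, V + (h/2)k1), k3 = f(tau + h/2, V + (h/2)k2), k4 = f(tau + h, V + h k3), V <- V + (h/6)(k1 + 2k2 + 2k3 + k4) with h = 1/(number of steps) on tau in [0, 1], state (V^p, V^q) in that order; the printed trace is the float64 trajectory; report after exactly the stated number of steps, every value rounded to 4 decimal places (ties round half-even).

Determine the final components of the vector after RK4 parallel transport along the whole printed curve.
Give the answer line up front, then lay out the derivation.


Answer: V^p = -2.4455, V^q = 1.1600

gamma'(tau) = (-2*tau, 1/2 + (1/2)*tau); f(tau, V)^k = -Gamma^k_ij(gamma(tau)) gamma'^i(tau) V^j; h = 1/4; intermediate values shown to 6 dp
curve data and Christoffel symbols at the stage parameters:
  tau = 0.000000: gamma = (-0.375000, -0.500000), gamma' = (0.000000, 0.500000); Gamma_ppp = 0.000000, Gamma_ppq = 0.000000, Gamma_pqq = 0.337500, Gamma_qpp = 0.000000, Gamma_qpq = -0.296296, Gamma_qqq = 0.000000
  tau = 0.125000: gamma = (-0.390625, -0.433594), gamma' = (-0.250000, 0.562500); Gamma_ppp = 0.000000, Gamma_ppq = 0.000000, Gamma_pqq = 0.339063, Gamma_qpp = 0.000000, Gamma_qpq = -0.294931, Gamma_qqq = 0.000000
  tau = 0.250000: gamma = (-0.437500, -0.359375), gamma' = (-0.500000, 0.625000); Gamma_ppp = 0.000000, Gamma_ppq = 0.000000, Gamma_pqq = 0.343750, Gamma_qpp = 0.000000, Gamma_qpq = -0.290909, Gamma_qqq = 0.000000
  tau = 0.375000: gamma = (-0.515625, -0.277344), gamma' = (-0.750000, 0.687500); Gamma_ppp = 0.000000, Gamma_ppq = 0.000000, Gamma_pqq = 0.351562, Gamma_qpp = 0.000000, Gamma_qpq = -0.284444, Gamma_qqq = 0.000000
  tau = 0.500000: gamma = (-0.625000, -0.187500), gamma' = (-1.000000, 0.750000); Gamma_ppp = 0.000000, Gamma_ppq = 0.000000, Gamma_pqq = 0.362500, Gamma_qpp = 0.000000, Gamma_qpq = -0.275862, Gamma_qqq = 0.000000
  tau = 0.625000: gamma = (-0.765625, -0.089844), gamma' = (-1.250000, 0.812500); Gamma_ppp = 0.000000, Gamma_ppq = 0.000000, Gamma_pqq = 0.376563, Gamma_qpp = 0.000000, Gamma_qpq = -0.265560, Gamma_qqq = 0.000000
  tau = 0.750000: gamma = (-0.937500, 0.015625), gamma' = (-1.500000, 0.875000); Gamma_ppp = 0.000000, Gamma_ppq = 0.000000, Gamma_pqq = 0.393750, Gamma_qpp = 0.000000, Gamma_qpq = -0.253968, Gamma_qqq = 0.000000
  tau = 0.875000: gamma = (-1.140625, 0.128906), gamma' = (-1.750000, 0.937500); Gamma_ppp = 0.000000, Gamma_ppq = 0.000000, Gamma_pqq = 0.414062, Gamma_qpp = 0.000000, Gamma_qpq = -0.241509, Gamma_qqq = 0.000000
  tau = 1.000000: gamma = (-1.375000, 0.250000), gamma' = (-2.000000, 1.000000); Gamma_ppp = 0.000000, Gamma_ppq = 0.000000, Gamma_pqq = 0.437500, Gamma_qpp = 0.000000, Gamma_qpq = -0.228571, Gamma_qqq = 0.000000
step 0: V^p = -2.0000, V^q = 2.0000
step 1: k1 = (-0.337500, -0.296296), k2 = (-0.374382, -0.483531), k3 = (-0.369918, -0.482570), k4 = (-0.403768, -0.653812); V <- V + (h/6)(k1 + 2k2 + 2k3 + k4): V^p = -2.0929, V^q = 1.8799
step 2: k1 = (-0.403886, -0.653970), k2 = (-0.434613, -0.802760), k3 = (-0.430118, -0.799543), k4 = (-0.456755, -0.918717); V <- V + (h/6)(k1 + 2k2 + 2k3 + k4): V^p = -2.2008, V^q = 1.6808
step 3: k1 = (-0.456981, -0.919027), k2 = (-0.479120, -1.007018), k3 = (-0.475755, -1.003964), k4 = (-0.492631, -1.060213); V <- V + (h/6)(k1 + 2k2 + 2k3 + k4): V^p = -2.3200, V^q = 1.4308
step 4: k1 = (-0.492955, -1.060616), k2 = (-0.503949, -1.087911), k3 = (-0.502624, -1.086780), k4 = (-0.507108, -1.088877); V <- V + (h/6)(k1 + 2k2 + 2k3 + k4): V^p = -2.4455, V^q = 1.1600


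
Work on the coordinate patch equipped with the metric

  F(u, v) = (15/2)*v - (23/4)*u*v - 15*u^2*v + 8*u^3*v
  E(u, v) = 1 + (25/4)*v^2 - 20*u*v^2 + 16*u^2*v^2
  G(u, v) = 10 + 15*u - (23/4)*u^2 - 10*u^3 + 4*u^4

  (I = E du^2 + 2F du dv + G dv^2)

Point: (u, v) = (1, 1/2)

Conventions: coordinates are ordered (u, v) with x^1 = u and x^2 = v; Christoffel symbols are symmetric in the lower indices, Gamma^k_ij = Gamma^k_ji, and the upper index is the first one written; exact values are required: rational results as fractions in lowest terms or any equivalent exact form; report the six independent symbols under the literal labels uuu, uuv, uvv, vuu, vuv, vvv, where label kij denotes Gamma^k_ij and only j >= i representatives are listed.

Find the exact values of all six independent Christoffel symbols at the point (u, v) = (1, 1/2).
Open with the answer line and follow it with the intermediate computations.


Answer: Gamma_uuu = 24/221, Gamma_uuv = 18/221, Gamma_uvv = 0, Gamma_vuu = -112/221, Gamma_vuv = -84/221, Gamma_vvv = 0

E = 25/16, F = -21/8, G = 53/4 at the point
E_u = 3, E_v = 9/4, F_u = -47/8, F_v = -21/4, G_u = -21/2, G_v = 0
EG - F^2 = 221/16;  g^inv = (16/221) * [[53/4, 21/8], [21/8, 25/16]]
first-kind symbols [ij,l] = (1/2)(d_i g_jl + d_j g_il - d_l g_ij): [uu,u] = E_u/2 = 3/2, [uu,v] = F_u - E_v/2 = -7, [uv,u] = E_v/2 = 9/8, [uv,v] = G_u/2 = -21/4, [vv,u] = F_v - G_u/2 = 0, [vv,v] = G_v/2 = 0
Gamma^u_ij = (G*[ij,u] - F*[ij,v])/(EG - F^2), Gamma^v_ij = (E*[ij,v] - F*[ij,u])/(EG - F^2)


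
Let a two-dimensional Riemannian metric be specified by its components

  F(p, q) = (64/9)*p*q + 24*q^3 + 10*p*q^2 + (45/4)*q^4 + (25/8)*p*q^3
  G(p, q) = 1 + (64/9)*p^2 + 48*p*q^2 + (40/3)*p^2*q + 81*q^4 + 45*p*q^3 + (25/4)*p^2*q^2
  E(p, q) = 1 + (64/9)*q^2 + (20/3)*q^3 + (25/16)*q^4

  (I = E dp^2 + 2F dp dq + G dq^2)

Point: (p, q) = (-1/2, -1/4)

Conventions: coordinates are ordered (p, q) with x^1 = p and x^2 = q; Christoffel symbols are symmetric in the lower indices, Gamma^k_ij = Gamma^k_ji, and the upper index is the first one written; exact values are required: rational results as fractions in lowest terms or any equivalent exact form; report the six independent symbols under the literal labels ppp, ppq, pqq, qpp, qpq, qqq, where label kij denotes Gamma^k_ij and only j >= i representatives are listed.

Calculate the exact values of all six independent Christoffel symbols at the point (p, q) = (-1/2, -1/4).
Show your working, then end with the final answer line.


E = 49633/36864, F = 1243/4608, G = 697/576 at the point
E_p = 0, E_q = -5537/2304, F_p = -5537/4608, F_q = 5641/2304, G_p = -539/288, G_q = 253/48
EG - F^2 = 57377/36864;  g^inv = (36864/57377) * [[697/576, -1243/4608], [-1243/4608, 49633/36864]]
first-kind symbols [ij,l] = (1/2)(d_i g_jl + d_j g_il - d_l g_ij): [pp,p] = E_p/2 = 0, [pp,q] = F_p - E_q/2 = 0, [pq,p] = E_q/2 = -5537/4608, [pq,q] = G_p/2 = -539/576, [qq,p] = F_q - G_p/2 = 2599/768, [qq,q] = G_q/2 = 253/96
Gamma^p_ij = (G*[ij,p] - F*[ij,q])/(EG - F^2), Gamma^q_ij = (E*[ij,q] - F*[ij,p])/(EG - F^2)

Answer: Gamma_ppp = 0, Gamma_ppq = -44296/57377, Gamma_pqq = 124752/57377, Gamma_qpp = 0, Gamma_qpq = -34496/57377, Gamma_qqq = 97152/57377


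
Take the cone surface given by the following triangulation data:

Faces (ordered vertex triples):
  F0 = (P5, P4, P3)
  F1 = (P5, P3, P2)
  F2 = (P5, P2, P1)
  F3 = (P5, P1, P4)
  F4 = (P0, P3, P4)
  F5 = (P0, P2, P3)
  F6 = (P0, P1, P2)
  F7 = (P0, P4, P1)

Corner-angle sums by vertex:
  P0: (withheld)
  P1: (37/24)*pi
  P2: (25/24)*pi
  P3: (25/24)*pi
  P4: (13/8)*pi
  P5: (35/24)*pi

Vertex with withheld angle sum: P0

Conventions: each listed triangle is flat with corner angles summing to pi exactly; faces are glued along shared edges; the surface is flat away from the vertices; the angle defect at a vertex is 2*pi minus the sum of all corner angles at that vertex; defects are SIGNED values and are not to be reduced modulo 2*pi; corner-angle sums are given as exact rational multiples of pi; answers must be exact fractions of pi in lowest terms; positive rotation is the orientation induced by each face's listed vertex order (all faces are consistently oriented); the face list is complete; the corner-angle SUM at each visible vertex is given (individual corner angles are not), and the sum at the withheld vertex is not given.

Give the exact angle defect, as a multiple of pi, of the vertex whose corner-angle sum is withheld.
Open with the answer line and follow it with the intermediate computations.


Answer: defect(P0) = (17/24)*pi

V = 6, E = 12, F = 8; chi = V - E + F = 2
Gauss-Bonnet: total defect = 2*pi*chi = 4*pi; visible defects sum to (79/24)*pi


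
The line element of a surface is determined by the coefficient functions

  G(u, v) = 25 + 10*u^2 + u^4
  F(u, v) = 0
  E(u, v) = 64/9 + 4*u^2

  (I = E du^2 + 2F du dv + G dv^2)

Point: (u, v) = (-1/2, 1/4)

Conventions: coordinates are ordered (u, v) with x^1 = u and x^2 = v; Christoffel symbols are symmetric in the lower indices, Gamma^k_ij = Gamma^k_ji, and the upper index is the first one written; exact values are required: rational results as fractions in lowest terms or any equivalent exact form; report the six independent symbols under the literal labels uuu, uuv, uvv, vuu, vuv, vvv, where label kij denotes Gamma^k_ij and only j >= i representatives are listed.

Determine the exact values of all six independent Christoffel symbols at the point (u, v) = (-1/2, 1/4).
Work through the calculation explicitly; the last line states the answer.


E = 73/9, F = 0, G = 441/16 at the point
E_u = -4, E_v = 0, F_u = 0, F_v = 0, G_u = -21/2, G_v = 0
EG - F^2 = 3577/16;  g^inv = (16/3577) * [[441/16, 0], [0, 73/9]]
first-kind symbols [ij,l] = (1/2)(d_i g_jl + d_j g_il - d_l g_ij): [uu,u] = E_u/2 = -2, [uu,v] = F_u - E_v/2 = 0, [uv,u] = E_v/2 = 0, [uv,v] = G_u/2 = -21/4, [vv,u] = F_v - G_u/2 = 21/4, [vv,v] = G_v/2 = 0
Gamma^u_ij = (G*[ij,u] - F*[ij,v])/(EG - F^2), Gamma^v_ij = (E*[ij,v] - F*[ij,u])/(EG - F^2)

Answer: Gamma_uuu = -18/73, Gamma_uuv = 0, Gamma_uvv = 189/292, Gamma_vuu = 0, Gamma_vuv = -4/21, Gamma_vvv = 0


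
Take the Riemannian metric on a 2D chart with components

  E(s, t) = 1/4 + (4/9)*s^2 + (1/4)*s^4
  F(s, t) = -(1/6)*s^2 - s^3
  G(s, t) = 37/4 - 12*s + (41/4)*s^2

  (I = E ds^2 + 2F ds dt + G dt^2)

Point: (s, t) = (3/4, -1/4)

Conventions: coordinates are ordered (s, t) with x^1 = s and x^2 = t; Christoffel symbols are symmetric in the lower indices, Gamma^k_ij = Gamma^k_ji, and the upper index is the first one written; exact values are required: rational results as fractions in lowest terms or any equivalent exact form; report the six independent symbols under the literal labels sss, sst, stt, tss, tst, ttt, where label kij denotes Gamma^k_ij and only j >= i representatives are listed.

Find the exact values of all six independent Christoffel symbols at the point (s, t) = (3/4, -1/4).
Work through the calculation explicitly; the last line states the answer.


E = 593/1024, F = -33/64, G = 385/64 at the point
E_s = 209/192, E_t = 0, F_s = -31/16, F_t = 0, G_s = 27/8, G_t = 0
EG - F^2 = 210881/65536;  g^inv = (65536/210881) * [[385/64, 33/64], [33/64, 593/1024]]
first-kind symbols [ij,l] = (1/2)(d_i g_jl + d_j g_il - d_l g_ij): [ss,s] = E_s/2 = 209/384, [ss,t] = F_s - E_t/2 = -31/16, [st,s] = E_t/2 = 0, [st,t] = G_s/2 = 27/16, [tt,s] = F_t - G_s/2 = -27/16, [tt,t] = G_t/2 = 0
Gamma^s_ij = (G*[ij,s] - F*[ij,t])/(EG - F^2), Gamma^t_ij = (E*[ij,t] - F*[ij,s])/(EG - F^2)

Answer: Gamma_sss = 40664/57513, Gamma_sst = 5184/19171, Gamma_stt = -60480/19171, Gamma_tss = -55140/210881, Gamma_tst = 64044/210881, Gamma_ttt = -5184/19171


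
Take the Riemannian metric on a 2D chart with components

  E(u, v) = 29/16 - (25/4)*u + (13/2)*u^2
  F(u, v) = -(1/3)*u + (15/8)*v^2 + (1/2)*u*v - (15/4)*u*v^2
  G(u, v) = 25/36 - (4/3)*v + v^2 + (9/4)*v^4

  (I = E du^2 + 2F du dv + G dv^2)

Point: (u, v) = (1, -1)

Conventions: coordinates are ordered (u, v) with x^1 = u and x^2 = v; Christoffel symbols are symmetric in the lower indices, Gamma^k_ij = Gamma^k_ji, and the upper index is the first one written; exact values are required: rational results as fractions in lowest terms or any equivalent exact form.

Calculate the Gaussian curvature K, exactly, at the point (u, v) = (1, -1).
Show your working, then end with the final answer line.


E = 33/16, F = -65/24, G = 95/18, EG - F^2 = 2045/576 at the point
E_u = 27/4, E_v = 0, F_u = -55/12, F_v = 17/4, G_u = 0, G_v = -37/3
E_vv = 0, F_uv = 8, G_uu = 0
Compute both Brioschi determinants and normalise by (EG - F^2)^2.
M1 = [[-E_vv/2 + F_uv - G_uu/2, E_u/2, F_u - E_v/2], [F_v - G_u/2, E, F], [G_v/2, F, G]] = [[8, 27/8, -55/12], [17/4, 33/16, -65/24], [-37/6, -65/24, 95/18]]; det M1 = 1355/384
M2 = [[0, E_v/2, G_u/2], [E_v/2, E, F], [G_u/2, F, G]] = [[0, 0, 0], [0, 33/16, -65/24], [0, -65/24, 95/18]]; det M2 = 0
det M1 - det M2 = 1355/384; K = 1355/384 / (2045/576)^2 = 234144/836405

Answer: K = 234144/836405


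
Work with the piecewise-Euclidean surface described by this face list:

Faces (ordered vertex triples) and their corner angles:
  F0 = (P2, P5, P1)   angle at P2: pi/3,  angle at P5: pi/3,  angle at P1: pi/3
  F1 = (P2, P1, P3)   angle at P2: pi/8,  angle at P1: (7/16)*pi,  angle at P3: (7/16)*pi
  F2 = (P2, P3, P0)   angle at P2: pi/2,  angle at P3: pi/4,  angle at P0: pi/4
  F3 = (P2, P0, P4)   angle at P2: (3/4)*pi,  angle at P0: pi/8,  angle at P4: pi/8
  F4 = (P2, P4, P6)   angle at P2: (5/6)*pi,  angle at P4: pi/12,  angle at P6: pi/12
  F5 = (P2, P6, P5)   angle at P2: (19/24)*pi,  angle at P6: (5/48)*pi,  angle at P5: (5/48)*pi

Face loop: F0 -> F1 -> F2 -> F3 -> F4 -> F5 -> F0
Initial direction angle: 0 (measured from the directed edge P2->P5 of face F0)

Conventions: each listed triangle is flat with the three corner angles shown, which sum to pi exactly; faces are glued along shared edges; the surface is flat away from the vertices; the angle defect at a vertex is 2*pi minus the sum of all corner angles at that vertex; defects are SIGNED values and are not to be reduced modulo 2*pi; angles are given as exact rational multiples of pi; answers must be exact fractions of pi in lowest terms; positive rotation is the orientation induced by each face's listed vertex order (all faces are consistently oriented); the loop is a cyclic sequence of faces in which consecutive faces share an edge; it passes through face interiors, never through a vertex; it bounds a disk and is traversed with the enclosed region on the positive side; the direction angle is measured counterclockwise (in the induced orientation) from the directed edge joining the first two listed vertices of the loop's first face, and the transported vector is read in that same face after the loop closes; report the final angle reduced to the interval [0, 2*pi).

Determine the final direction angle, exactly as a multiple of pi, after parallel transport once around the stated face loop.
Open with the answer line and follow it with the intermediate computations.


Answer: final direction angle = (2/3)*pi

enclosed vertex P2: corner angles sum to (10/3)*pi, defect = 2*pi - (10/3)*pi = (-4/3)*pi
holonomy = initial angle + sum of enclosed defects (mod 2*pi), positive in the induced orientation
final angle = 0 - (4/3)*pi = (2/3)*pi (mod 2*pi)


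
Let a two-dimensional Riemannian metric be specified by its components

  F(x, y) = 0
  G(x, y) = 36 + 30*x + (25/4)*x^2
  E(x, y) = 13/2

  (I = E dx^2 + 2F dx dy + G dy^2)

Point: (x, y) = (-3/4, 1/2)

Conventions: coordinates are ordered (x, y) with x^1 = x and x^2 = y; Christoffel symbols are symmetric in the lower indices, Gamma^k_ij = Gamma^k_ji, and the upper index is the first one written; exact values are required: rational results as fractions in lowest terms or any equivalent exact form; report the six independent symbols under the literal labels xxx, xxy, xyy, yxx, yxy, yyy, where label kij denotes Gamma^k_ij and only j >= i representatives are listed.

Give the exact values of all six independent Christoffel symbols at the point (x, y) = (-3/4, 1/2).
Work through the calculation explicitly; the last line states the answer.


E = 13/2, F = 0, G = 1089/64 at the point
E_x = 0, E_y = 0, F_x = 0, F_y = 0, G_x = 165/8, G_y = 0
EG - F^2 = 14157/128;  g^inv = (128/14157) * [[1089/64, 0], [0, 13/2]]
first-kind symbols [ij,l] = (1/2)(d_i g_jl + d_j g_il - d_l g_ij): [xx,x] = E_x/2 = 0, [xx,y] = F_x - E_y/2 = 0, [xy,x] = E_y/2 = 0, [xy,y] = G_x/2 = 165/16, [yy,x] = F_y - G_x/2 = -165/16, [yy,y] = G_y/2 = 0
Gamma^x_ij = (G*[ij,x] - F*[ij,y])/(EG - F^2), Gamma^y_ij = (E*[ij,y] - F*[ij,x])/(EG - F^2)

Answer: Gamma_xxx = 0, Gamma_xxy = 0, Gamma_xyy = -165/104, Gamma_yxx = 0, Gamma_yxy = 20/33, Gamma_yyy = 0


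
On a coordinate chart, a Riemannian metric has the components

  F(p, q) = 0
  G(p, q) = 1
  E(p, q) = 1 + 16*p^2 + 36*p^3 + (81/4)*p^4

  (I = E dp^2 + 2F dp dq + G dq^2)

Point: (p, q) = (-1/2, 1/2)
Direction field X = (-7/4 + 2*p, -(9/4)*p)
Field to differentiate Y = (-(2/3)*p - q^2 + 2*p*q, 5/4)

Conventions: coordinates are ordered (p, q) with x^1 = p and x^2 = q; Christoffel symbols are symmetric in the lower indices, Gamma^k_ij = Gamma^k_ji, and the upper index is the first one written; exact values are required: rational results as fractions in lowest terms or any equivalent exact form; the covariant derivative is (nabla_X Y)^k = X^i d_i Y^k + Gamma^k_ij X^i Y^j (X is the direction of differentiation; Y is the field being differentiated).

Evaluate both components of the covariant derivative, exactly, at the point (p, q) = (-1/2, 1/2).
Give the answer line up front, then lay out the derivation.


Answer: (nabla_X Y)^p = -1303/452, (nabla_X Y)^q = 0

E = 113/64, F = 0, G = 1 at the point
E_p = 7/8, E_q = 0, F_p = 0, F_q = 0, G_p = 0, G_q = 0
EG - F^2 = 113/64;  g^inv = (64/113) * [[1, 0], [0, 113/64]]
first-kind symbols [ij,l] = (1/2)(d_i g_jl + d_j g_il - d_l g_ij): [pp,p] = E_p/2 = 7/16, [pp,q] = F_p - E_q/2 = 0, [pq,p] = E_q/2 = 0, [pq,q] = G_p/2 = 0, [qq,p] = F_q - G_p/2 = 0, [qq,q] = G_q/2 = 0
Gamma^p_ij = (G*[ij,p] - F*[ij,q])/(EG - F^2), Gamma^q_ij = (E*[ij,q] - F*[ij,p])/(EG - F^2)
Gamma_ppp = 28/113, Gamma_ppq = 0, Gamma_pqq = 0, Gamma_qpp = 0, Gamma_qpq = 0, Gamma_qqq = 0
X = (-11/4, 9/8), Y = (-5/12, 5/4) at the point


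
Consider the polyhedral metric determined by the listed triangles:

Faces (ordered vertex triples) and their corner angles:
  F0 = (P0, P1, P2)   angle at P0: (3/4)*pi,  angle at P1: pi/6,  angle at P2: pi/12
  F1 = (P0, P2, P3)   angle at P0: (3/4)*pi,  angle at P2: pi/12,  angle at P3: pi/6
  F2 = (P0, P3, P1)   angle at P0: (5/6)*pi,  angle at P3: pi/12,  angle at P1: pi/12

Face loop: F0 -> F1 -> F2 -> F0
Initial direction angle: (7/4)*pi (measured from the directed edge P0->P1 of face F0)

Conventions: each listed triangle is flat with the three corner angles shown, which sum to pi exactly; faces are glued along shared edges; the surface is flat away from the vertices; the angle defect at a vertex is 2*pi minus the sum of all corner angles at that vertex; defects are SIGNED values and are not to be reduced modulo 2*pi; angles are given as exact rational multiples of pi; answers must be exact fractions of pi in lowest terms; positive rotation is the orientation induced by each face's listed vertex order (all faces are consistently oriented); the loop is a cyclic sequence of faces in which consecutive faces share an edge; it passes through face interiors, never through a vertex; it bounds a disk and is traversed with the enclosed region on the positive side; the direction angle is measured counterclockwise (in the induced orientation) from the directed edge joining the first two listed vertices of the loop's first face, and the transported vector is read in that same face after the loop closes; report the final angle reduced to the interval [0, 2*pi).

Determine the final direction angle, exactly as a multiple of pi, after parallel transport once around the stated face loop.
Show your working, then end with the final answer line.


enclosed vertex P0: corner angles sum to (7/3)*pi, defect = 2*pi - (7/3)*pi = -pi/3
the final direction is the initial angle plus the enclosed defects, taken mod 2*pi in the induced orientation
final angle = (7/4)*pi - pi/3 = (17/12)*pi (mod 2*pi)

Answer: final direction angle = (17/12)*pi


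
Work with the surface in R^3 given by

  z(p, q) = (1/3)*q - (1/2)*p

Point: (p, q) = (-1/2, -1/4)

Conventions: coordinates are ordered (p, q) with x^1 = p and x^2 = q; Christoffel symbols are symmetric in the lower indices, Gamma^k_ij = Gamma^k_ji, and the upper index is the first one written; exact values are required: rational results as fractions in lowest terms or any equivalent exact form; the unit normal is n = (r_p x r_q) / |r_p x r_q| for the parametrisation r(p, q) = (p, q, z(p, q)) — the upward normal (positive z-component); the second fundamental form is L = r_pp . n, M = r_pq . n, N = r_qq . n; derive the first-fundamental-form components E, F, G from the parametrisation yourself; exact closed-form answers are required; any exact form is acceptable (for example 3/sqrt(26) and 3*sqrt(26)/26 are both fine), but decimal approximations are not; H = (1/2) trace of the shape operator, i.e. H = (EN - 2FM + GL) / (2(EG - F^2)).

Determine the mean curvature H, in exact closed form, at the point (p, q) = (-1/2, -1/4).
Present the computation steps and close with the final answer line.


z_p = -1/2, z_q = 1/3, z_pp = 0, z_pq = 0, z_qq = 0
E = 5/4, F = -1/6, G = 10/9; answer radicand W^2 = 49/36
unnormalised second-form numerators: l = 0, m = 0, n = 0; L = l/sqrt(49/36), and similarly M = m/sqrt(W^2), N = n/sqrt(W^2)
H = (E*n - 2*F*m + G*l) / (2*(EG - F^2)*sqrt(W^2)); E*n - 2*F*m + G*l = 0, EG - F^2 = 49/36, so H = (0)/sqrt(49/36)

Answer: H = 0


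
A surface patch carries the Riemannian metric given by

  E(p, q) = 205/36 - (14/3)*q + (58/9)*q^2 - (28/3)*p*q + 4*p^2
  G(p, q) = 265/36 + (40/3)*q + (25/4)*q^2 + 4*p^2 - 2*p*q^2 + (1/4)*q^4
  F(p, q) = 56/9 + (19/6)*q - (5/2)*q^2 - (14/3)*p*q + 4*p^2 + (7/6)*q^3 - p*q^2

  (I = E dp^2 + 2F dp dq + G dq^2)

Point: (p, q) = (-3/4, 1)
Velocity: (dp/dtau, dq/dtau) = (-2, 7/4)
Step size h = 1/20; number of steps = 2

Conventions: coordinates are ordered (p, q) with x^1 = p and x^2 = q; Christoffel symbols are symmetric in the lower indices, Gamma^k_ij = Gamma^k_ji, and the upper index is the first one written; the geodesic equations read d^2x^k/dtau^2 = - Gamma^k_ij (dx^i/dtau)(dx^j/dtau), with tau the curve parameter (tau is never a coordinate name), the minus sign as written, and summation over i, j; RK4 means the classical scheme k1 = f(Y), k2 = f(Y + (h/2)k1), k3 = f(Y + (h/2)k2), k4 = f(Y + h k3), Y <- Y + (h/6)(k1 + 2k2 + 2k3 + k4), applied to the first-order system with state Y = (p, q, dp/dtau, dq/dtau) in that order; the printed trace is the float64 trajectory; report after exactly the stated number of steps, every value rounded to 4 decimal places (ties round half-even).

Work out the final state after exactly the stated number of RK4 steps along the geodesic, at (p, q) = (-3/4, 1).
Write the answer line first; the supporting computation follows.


Answer: p = -0.9290, q = 1.1651, dp/dtau = -1.6149, dq/dtau = 1.5640

f(Y) = (dp/dtau, dq/dtau, -Gamma^p_ij Y'^i Y'^j, -Gamma^q_ij Y'^i Y'^j) with the Gammas evaluated at the stage position; h = 0.050000; intermediate values shown to 6 dp
step 0: p = -0.7500, q = 1.0000, dp/dtau = -2.0000, dq/dtau = 1.7500
step 1:
  k1: at (p, q) = (-0.750000, 1.000000), (dp/dtau, dq/dtau) = (-2.000000, 1.750000); Gamma_ppp = 0.141880, Gamma_ppq = 0.961217, Gamma_pqq = 0.369618, Gamma_qpp = -0.689718, Gamma_qpq = -0.581398, Gamma_qqq = 0.308187; k1 = (-2.000000, 1.750000, 5.029044, -2.254741)
  k2: at (p, q) = (-0.800000, 1.043750), (dp/dtau, dq/dtau) = (-1.874274, 1.693631); Gamma_ppp = 0.148633, Gamma_ppq = 0.932801, Gamma_pqq = 0.381827, Gamma_qpp = -0.697058, Gamma_qpq = -0.572388, Gamma_qqq = 0.291439; k2 = (-1.874274, 1.693631, 4.304672, -2.021158)
  k3: at (p, q) = (-0.796857, 1.042341), (dp/dtau, dq/dtau) = (-1.892383, 1.699471); Gamma_ppp = 0.147541, Gamma_ppq = 0.933450, Gamma_pqq = 0.380997, Gamma_qpp = -0.696033, Gamma_qpq = -0.572056, Gamma_qqq = 0.292422; k3 = (-1.892383, 1.699471, 4.375289, -2.031525)
  k4: at (p, q) = (-0.844619, 1.084974), (dp/dtau, dq/dtau) = (-1.781236, 1.648424); Gamma_ppp = 0.153247, Gamma_ppq = 0.907136, Gamma_pqq = 0.390116, Gamma_qpp = -0.701129, Gamma_qpq = -0.563480, Gamma_qqq = 0.277797; k4 = (-1.781236, 1.648424, 3.780832, -1.839331)
  Y <- Y + (h/6)(k1 + 2k2 + 2k3 + k4): p = -0.8443, q = 1.0849, dp/dtau = -1.7819, dq/dtau = 1.6483
step 2:
  k1: at (p, q) = (-0.844288, 1.084872), (dp/dtau, dq/dtau) = (-1.781918, 1.648338); Gamma_ppp = 0.153116, Gamma_ppq = 0.907165, Gamma_pqq = 0.390038, Gamma_qpp = -0.701010, Gamma_qpq = -0.563417, Gamma_qqq = 0.277893; k1 = (-1.781918, 1.648338, 3.783135, -1.838912)
  k2: at (p, q) = (-0.888836, 1.126080), (dp/dtau, dq/dtau) = (-1.687340, 1.602365); Gamma_ppp = 0.157501, Gamma_ppq = 0.882951, Gamma_pqq = 0.396569, Gamma_qpp = -0.703846, Gamma_qpq = -0.555061, Gamma_qqq = 0.265325; k2 = (-1.687340, 1.602365, 3.307887, -1.678787)
  k3: at (p, q) = (-0.886471, 1.124931), (dp/dtau, dq/dtau) = (-1.699221, 1.606368); Gamma_ppp = 0.156801, Gamma_ppq = 0.883452, Gamma_pqq = 0.396141, Gamma_qpp = -0.703256, Gamma_qpq = -0.554881, Gamma_qqq = 0.265967; k3 = (-1.699221, 1.606368, 3.347948, -1.684938)
  k4: at (p, q) = (-0.929249, 1.165190), (dp/dtau, dq/dtau) = (-1.614521, 1.564091); Gamma_ppp = 0.160564, Gamma_ppq = 0.861016, Gamma_pqq = 0.401085, Gamma_qpp = -0.704717, Gamma_qpq = -0.546966, Gamma_qqq = 0.254707; k4 = (-1.614521, 1.564091, 2.948828, -1.548602)
  Y <- Y + (h/6)(k1 + 2k2 + 2k3 + k4): p = -0.9290, q = 1.1651, dp/dtau = -1.6149, dq/dtau = 1.5640


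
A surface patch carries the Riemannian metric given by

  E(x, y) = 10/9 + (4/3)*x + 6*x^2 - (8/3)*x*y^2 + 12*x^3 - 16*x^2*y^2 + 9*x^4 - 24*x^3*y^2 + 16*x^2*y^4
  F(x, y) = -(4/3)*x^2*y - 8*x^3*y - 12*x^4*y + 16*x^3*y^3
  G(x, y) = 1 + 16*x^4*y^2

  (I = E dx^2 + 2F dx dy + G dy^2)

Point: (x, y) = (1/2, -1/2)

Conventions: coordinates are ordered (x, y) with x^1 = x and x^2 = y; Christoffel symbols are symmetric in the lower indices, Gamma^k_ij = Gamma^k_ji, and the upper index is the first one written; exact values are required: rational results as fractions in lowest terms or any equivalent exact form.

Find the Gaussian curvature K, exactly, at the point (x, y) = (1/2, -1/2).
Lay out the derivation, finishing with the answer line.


E = 505/144, F = 19/24, G = 5/4, EG - F^2 = 541/144 at the point
E_x = 38/3, E_y = 19/3, F_x = 31/6, F_y = -7/12, G_x = 2, G_y = -1
E_yy = -14/3, F_xy = -13/3, G_xx = 12
K follows from Brioschi's formula, (det M1 - det M2)/(EG - F^2)^2.
M1 = [[-E_yy/2 + F_xy - G_xx/2, E_x/2, F_x - E_y/2], [F_y - G_x/2, E, F], [G_y/2, F, G]] = [[-8, 19/3, 2], [-19/12, 505/144, 19/24], [-1/2, 19/24, 5/4]]; det M1 = -685/36
M2 = [[0, E_y/2, G_x/2], [E_y/2, E, F], [G_x/2, F, G]] = [[0, 19/6, 1], [19/6, 505/144, 19/24], [1, 19/24, 5/4]]; det M2 = -397/36
det M1 - det M2 = -8; K = -8 / (541/144)^2 = -165888/292681

Answer: K = -165888/292681


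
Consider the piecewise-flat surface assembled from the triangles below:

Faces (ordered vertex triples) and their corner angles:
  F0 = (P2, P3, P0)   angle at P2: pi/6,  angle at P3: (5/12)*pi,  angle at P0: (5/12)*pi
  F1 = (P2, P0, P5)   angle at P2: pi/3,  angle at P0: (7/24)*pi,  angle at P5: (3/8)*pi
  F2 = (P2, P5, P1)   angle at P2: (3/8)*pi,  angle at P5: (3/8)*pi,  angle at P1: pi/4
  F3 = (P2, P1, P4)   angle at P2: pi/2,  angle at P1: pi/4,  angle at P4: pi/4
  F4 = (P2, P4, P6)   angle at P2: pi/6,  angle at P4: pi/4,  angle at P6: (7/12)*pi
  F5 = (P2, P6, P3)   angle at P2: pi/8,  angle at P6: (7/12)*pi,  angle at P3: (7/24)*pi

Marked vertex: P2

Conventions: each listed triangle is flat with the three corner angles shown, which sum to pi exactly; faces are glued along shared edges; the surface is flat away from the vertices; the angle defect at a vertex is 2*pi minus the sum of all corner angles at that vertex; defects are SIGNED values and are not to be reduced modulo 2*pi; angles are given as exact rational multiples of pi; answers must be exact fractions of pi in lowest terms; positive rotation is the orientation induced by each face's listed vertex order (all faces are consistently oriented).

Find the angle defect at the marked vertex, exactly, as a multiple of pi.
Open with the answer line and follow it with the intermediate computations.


Answer: defect(P2) = pi/3

Sum of corner angles at P2: (5/3)*pi
defect = 2*pi - (5/3)*pi


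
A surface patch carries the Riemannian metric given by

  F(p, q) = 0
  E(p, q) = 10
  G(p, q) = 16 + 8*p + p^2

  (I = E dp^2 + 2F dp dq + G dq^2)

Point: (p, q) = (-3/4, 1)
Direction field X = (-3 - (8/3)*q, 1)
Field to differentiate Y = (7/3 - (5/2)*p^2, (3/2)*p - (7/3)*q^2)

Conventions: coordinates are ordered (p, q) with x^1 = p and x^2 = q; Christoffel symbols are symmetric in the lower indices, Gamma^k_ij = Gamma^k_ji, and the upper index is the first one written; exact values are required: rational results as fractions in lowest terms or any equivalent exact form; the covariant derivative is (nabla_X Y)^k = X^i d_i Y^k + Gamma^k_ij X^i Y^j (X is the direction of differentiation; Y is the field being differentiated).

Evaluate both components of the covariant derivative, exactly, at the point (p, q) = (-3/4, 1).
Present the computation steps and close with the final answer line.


E = 10, F = 0, G = 169/16 at the point
E_p = 0, E_q = 0, F_p = 0, F_q = 0, G_p = 13/2, G_q = 0
EG - F^2 = 845/8;  g^inv = (8/845) * [[169/16, 0], [0, 10]]
first-kind symbols [ij,l] = (1/2)(d_i g_jl + d_j g_il - d_l g_ij): [pp,p] = E_p/2 = 0, [pp,q] = F_p - E_q/2 = 0, [pq,p] = E_q/2 = 0, [pq,q] = G_p/2 = 13/4, [qq,p] = F_q - G_p/2 = -13/4, [qq,q] = G_q/2 = 0
Gamma^p_ij = (G*[ij,p] - F*[ij,q])/(EG - F^2), Gamma^q_ij = (E*[ij,q] - F*[ij,p])/(EG - F^2)
Gamma_ppp = 0, Gamma_ppq = 0, Gamma_pqq = -13/40, Gamma_qpp = 0, Gamma_qpq = 4/13, Gamma_qqq = 0
X = (-17/3, 1), Y = (89/96, -83/24) at the point

Answer: (nabla_X Y)^p = -19321/960, (nabla_X Y)^q = -6413/936


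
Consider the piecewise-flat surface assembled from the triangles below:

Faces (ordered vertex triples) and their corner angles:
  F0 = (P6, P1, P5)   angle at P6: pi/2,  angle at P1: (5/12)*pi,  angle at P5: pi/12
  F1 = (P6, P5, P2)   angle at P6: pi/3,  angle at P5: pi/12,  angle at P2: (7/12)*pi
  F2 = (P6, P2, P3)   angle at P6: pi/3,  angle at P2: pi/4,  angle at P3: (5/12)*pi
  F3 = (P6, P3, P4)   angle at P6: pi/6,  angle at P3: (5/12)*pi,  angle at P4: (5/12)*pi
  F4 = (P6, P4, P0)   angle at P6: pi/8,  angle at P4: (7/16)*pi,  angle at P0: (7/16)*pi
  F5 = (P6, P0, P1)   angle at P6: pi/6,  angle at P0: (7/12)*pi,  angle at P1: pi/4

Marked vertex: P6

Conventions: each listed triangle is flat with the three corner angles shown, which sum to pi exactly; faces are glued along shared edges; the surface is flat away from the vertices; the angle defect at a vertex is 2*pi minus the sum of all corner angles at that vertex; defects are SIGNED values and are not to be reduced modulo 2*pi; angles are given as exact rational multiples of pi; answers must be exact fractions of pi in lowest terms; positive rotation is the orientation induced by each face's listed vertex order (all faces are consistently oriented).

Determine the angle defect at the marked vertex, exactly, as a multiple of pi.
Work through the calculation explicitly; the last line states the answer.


Sum of corner angles at P6: (13/8)*pi
defect = 2*pi - (13/8)*pi

Answer: defect(P6) = (3/8)*pi


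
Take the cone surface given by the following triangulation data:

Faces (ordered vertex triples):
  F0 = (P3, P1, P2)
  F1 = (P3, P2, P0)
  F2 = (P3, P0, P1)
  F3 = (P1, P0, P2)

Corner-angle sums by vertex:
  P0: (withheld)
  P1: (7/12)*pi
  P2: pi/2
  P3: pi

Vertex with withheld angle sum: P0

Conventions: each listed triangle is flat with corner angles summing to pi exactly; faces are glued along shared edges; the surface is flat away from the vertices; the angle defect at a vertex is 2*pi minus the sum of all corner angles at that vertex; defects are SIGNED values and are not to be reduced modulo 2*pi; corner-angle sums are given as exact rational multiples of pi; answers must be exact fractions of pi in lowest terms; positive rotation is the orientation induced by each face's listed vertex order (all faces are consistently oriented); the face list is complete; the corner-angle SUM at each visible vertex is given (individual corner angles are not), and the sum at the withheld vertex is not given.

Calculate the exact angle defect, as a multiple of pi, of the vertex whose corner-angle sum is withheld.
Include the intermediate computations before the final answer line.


V = 4, E = 6, F = 4; chi = V - E + F = 2
Gauss-Bonnet: total defect = 2*pi*chi = 4*pi; visible defects sum to (47/12)*pi

Answer: defect(P0) = pi/12


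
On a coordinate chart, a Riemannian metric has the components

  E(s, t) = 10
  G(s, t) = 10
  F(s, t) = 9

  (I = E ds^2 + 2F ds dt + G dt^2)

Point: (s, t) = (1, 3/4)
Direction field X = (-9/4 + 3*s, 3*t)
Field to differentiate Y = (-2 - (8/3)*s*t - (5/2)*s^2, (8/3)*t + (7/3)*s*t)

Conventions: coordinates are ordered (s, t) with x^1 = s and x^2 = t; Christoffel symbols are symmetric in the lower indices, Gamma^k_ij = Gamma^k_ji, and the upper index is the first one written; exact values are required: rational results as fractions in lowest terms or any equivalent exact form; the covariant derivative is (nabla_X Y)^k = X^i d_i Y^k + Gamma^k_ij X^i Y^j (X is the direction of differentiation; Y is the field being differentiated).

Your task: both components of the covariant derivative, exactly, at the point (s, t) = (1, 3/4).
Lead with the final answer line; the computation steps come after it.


Answer: (nabla_X Y)^s = -45/4, (nabla_X Y)^t = 201/16

E = 10, F = 9, G = 10 at the point
E_s = 0, E_t = 0, F_s = 0, F_t = 0, G_s = 0, G_t = 0
EG - F^2 = 19;  g^inv = (1/19) * [[10, -9], [-9, 10]]
first-kind symbols [ij,l] = (1/2)(d_i g_jl + d_j g_il - d_l g_ij): [ss,s] = E_s/2 = 0, [ss,t] = F_s - E_t/2 = 0, [st,s] = E_t/2 = 0, [st,t] = G_s/2 = 0, [tt,s] = F_t - G_s/2 = 0, [tt,t] = G_t/2 = 0
Gamma^s_ij = (G*[ij,s] - F*[ij,t])/(EG - F^2), Gamma^t_ij = (E*[ij,t] - F*[ij,s])/(EG - F^2)
Gamma_sss = 0, Gamma_sst = 0, Gamma_stt = 0, Gamma_tss = 0, Gamma_tst = 0, Gamma_ttt = 0
X = (3/4, 9/4), Y = (-13/2, 15/4) at the point


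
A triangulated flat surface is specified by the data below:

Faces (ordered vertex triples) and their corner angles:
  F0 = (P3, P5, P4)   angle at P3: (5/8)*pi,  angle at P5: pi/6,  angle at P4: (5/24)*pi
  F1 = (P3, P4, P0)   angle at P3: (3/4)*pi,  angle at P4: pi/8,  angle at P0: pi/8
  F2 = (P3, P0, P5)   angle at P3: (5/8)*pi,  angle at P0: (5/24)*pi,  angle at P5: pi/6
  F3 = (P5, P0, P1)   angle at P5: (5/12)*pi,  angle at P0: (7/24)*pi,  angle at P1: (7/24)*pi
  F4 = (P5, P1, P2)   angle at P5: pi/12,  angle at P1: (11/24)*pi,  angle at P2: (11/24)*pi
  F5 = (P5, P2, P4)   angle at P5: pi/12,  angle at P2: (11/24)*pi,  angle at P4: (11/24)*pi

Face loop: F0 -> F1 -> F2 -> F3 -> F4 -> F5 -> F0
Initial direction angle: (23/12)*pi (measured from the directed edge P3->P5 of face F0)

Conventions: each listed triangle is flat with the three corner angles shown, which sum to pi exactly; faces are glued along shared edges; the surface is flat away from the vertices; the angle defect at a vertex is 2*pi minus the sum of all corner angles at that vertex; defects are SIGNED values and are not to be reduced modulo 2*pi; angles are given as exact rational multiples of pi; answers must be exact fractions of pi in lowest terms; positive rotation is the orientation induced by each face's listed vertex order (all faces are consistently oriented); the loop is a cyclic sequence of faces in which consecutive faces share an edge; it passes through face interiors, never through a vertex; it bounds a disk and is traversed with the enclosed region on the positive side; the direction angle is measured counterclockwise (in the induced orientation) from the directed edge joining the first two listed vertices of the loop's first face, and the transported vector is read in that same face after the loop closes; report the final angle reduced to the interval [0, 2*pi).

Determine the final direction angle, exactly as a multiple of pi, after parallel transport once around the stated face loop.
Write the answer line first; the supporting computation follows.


Answer: final direction angle = pi

enclosed vertex P3: corner angles sum to 2*pi, defect = 2*pi - 2*pi = 0
enclosed vertex P5: corner angles sum to (11/12)*pi, defect = 2*pi - (11/12)*pi = (13/12)*pi
the rotation equals the total enclosed defect, so the final angle is initial + defects (mod 2*pi)
final angle = (23/12)*pi + (13/12)*pi = pi (mod 2*pi)
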